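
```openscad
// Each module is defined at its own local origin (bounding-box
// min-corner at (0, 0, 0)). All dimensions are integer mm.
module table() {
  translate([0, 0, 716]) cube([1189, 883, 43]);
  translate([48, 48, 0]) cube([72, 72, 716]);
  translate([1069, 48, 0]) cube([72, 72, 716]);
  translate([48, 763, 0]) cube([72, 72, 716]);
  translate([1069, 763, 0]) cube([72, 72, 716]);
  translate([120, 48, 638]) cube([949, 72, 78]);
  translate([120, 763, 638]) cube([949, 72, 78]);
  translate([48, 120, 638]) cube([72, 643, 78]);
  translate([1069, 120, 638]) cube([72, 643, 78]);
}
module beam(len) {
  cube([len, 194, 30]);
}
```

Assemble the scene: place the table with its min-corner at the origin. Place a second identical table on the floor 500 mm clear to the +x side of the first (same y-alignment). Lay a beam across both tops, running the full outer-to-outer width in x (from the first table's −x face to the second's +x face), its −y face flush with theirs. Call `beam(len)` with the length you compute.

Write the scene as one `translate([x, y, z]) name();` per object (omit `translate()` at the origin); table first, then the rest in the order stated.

table();
translate([1689, 0, 0]) table();
translate([0, 0, 759]) beam(2878);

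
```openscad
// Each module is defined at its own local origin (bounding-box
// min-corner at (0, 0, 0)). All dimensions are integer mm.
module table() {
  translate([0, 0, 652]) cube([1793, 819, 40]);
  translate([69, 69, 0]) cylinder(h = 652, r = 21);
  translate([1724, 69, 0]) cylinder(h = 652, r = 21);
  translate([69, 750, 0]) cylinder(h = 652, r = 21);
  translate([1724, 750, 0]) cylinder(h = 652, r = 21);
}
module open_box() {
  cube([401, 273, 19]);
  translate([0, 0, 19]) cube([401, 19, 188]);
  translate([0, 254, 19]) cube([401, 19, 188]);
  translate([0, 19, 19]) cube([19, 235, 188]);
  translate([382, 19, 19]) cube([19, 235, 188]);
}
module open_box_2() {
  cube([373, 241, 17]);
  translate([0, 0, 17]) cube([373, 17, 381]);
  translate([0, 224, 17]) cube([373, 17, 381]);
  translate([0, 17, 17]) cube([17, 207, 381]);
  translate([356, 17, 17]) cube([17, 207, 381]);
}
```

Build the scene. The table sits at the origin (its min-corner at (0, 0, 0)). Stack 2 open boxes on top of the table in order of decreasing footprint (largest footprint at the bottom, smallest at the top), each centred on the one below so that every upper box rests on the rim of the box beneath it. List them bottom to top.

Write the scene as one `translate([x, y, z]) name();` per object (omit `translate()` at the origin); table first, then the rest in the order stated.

table();
translate([696, 273, 692]) open_box();
translate([710, 289, 899]) open_box_2();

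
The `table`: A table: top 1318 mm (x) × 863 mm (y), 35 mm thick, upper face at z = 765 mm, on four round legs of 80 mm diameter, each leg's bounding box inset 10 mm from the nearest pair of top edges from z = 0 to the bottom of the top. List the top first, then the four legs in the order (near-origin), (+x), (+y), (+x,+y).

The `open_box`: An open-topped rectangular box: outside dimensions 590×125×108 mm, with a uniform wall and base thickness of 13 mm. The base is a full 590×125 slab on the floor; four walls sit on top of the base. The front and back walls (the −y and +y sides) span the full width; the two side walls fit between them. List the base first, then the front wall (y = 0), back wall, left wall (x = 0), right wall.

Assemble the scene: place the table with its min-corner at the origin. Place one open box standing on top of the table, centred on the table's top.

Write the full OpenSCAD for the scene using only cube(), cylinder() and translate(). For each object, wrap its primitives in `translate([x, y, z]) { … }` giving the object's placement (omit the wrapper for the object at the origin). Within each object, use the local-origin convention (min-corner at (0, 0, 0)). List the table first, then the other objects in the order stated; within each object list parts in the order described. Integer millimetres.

translate([0, 0, 730]) cube([1318, 863, 35]);
translate([50, 50, 0]) cylinder(h = 730, r = 40);
translate([1268, 50, 0]) cylinder(h = 730, r = 40);
translate([50, 813, 0]) cylinder(h = 730, r = 40);
translate([1268, 813, 0]) cylinder(h = 730, r = 40);
translate([364, 369, 765]) {
  cube([590, 125, 13]);
  translate([0, 0, 13]) cube([590, 13, 95]);
  translate([0, 112, 13]) cube([590, 13, 95]);
  translate([0, 13, 13]) cube([13, 99, 95]);
  translate([577, 13, 13]) cube([13, 99, 95]);
}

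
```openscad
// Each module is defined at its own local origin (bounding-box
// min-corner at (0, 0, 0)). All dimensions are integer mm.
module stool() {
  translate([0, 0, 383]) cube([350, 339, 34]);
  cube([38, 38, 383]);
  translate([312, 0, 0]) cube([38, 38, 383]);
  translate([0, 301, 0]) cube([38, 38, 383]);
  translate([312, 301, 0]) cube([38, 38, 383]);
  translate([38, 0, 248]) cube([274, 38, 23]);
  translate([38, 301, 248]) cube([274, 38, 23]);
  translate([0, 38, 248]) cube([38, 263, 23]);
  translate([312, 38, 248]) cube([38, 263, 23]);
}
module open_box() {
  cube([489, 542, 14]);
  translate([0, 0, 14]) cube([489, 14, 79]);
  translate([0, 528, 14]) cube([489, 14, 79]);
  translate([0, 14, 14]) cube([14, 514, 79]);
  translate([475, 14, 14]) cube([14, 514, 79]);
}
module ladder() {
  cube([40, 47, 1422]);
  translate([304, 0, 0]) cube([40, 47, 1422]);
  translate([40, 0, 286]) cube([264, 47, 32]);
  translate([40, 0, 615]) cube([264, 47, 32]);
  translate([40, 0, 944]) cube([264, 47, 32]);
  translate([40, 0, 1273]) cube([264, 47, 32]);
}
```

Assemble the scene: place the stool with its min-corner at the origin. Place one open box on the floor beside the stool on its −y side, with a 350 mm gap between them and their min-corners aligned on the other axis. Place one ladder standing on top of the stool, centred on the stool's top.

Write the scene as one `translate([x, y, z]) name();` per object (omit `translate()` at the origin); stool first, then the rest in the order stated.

stool();
translate([0, -892, 0]) open_box();
translate([3, 146, 417]) ladder();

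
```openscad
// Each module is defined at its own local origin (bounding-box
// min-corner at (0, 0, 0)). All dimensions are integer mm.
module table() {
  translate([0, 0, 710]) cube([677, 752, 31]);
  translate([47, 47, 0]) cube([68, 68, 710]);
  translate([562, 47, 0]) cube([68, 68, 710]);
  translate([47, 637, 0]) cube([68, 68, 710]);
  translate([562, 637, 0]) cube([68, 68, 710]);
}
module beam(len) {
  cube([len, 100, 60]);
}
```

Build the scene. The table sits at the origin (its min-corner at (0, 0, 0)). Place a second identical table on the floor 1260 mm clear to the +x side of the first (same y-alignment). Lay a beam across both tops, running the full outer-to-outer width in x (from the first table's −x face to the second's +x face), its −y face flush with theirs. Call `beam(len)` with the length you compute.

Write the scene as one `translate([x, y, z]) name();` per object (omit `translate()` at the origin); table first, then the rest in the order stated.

table();
translate([1937, 0, 0]) table();
translate([0, 0, 741]) beam(2614);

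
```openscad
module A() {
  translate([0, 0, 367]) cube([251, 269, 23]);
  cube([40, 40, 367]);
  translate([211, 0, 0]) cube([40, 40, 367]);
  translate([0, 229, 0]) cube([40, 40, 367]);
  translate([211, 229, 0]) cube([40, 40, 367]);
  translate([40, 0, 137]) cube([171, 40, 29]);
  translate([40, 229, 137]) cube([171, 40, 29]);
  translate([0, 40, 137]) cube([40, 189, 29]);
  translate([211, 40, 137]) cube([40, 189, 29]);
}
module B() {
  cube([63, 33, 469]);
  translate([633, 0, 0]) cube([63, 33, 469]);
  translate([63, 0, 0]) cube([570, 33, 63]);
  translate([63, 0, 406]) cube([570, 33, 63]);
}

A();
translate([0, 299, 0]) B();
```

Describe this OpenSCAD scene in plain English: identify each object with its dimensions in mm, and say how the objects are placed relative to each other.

A is a simple wooden stool: a rectangular seat 251 mm (x) by 269 mm (y), 23 mm thick, top face at z = 390 mm, on four square legs, each 40×40 mm in cross-section. The legs rest on z = 0, each flush with a corner of the seat. Four stretchers, 40 mm wide and 29 mm tall, connect adjacent legs with their undersides at z = 137 mm, each running between the inner faces of the legs it joins and aligned with the legs' outer faces on the other axis.

B is a rectangular picture frame lying in the x–z plane (depth along y). The opening is 570 mm wide (x) by 343 mm tall (z), surrounded by a border 63 mm wide on all four sides. The frame is 33 mm deep and is made of two full-height vertical stiles with two horizontal rails fitted between them.

The picture frame is on the floor beside the stool on its +y side.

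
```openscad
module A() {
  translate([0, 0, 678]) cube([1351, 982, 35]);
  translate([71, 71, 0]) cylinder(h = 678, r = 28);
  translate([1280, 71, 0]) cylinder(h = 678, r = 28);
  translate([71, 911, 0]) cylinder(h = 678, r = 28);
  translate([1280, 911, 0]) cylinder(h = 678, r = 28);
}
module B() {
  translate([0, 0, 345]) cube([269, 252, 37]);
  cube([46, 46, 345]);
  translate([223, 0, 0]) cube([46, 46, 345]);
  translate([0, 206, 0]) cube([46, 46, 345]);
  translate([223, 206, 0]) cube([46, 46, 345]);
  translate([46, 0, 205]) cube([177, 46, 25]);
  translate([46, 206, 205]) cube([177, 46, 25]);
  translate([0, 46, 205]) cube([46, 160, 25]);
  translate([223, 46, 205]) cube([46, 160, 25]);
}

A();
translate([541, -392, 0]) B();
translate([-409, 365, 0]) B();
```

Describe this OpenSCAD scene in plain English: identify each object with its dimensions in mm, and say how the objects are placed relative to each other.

A is a table: top 1351 mm (x) × 982 mm (y), 35 mm thick, upper face at z = 713 mm, on four round legs of 56 mm diameter, each leg's bounding box inset 43 mm from the nearest pair of top edges, running from z = 0 to the bottom of the top.

B is a four-legged stool. The seat is a 269×252×37 mm slab whose top surface is at z = 382 mm; four square legs, each 46×46 mm in cross-section, run from the floor (z = 0) to the underside of the seat, each flush with a corner of the seat. Four stretchers, 46 mm wide and 25 mm tall, connect adjacent legs with their undersides at z = 205 mm, each running between the inner faces of the legs it joins and aligned with the legs' outer faces on the other axis.

Two stools sit around the table at the −y, −x sides.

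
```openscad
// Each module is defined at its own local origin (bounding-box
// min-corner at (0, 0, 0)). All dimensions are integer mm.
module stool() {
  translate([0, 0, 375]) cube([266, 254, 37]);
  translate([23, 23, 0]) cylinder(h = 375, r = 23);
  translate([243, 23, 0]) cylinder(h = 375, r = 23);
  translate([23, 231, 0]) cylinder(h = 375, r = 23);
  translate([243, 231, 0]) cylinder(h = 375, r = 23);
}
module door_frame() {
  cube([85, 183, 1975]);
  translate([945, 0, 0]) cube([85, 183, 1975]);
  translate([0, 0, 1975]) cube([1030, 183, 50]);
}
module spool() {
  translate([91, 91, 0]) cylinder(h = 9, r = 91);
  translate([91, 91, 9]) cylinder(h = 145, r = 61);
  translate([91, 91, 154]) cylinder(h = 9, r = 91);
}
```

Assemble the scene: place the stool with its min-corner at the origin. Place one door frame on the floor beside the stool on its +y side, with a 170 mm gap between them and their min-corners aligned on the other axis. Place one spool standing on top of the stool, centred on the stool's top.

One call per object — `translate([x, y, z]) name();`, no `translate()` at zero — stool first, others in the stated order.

stool();
translate([0, 424, 0]) door_frame();
translate([42, 36, 412]) spool();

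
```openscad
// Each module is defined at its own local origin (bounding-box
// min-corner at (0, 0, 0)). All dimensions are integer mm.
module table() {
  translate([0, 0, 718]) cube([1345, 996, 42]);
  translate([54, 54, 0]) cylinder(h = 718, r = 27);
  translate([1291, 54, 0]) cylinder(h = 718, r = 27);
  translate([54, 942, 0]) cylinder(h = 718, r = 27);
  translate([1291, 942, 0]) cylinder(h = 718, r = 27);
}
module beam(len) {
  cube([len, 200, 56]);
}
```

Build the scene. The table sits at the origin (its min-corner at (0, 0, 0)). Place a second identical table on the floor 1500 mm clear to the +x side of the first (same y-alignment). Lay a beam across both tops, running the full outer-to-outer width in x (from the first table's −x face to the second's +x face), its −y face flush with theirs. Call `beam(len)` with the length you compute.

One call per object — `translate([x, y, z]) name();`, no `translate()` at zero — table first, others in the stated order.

table();
translate([2845, 0, 0]) table();
translate([0, 0, 760]) beam(4190);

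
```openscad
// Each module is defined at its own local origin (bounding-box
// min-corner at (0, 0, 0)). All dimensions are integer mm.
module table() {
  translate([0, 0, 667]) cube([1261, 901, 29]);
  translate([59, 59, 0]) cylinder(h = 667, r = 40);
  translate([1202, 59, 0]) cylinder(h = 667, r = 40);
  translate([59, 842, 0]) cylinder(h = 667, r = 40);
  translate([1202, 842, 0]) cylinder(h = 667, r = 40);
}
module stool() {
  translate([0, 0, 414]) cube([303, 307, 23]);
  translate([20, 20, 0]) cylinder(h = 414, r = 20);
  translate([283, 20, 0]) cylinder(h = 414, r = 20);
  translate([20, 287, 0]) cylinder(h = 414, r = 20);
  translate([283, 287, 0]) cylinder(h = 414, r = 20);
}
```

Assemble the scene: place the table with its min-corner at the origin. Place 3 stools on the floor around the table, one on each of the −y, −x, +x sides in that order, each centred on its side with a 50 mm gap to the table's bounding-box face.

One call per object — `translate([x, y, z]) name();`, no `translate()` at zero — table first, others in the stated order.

table();
translate([479, -357, 0]) stool();
translate([-353, 297, 0]) stool();
translate([1311, 297, 0]) stool();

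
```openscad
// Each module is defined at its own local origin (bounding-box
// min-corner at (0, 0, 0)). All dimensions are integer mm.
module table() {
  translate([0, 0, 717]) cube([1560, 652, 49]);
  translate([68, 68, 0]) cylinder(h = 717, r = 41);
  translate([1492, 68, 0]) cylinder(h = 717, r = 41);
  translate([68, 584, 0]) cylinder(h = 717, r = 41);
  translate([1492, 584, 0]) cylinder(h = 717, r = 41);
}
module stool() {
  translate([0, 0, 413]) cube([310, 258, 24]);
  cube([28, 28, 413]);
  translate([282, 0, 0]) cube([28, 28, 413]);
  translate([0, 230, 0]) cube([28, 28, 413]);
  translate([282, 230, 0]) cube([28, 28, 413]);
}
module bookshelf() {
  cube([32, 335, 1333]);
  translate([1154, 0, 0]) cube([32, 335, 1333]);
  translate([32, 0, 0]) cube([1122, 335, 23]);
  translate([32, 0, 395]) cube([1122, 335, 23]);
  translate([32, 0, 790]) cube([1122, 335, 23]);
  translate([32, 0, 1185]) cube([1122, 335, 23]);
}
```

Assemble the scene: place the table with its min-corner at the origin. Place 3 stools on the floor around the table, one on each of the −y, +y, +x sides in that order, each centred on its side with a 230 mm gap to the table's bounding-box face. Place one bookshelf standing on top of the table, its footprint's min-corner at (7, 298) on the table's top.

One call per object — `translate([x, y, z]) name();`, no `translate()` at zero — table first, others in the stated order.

table();
translate([625, -488, 0]) stool();
translate([625, 882, 0]) stool();
translate([1790, 197, 0]) stool();
translate([7, 298, 766]) bookshelf();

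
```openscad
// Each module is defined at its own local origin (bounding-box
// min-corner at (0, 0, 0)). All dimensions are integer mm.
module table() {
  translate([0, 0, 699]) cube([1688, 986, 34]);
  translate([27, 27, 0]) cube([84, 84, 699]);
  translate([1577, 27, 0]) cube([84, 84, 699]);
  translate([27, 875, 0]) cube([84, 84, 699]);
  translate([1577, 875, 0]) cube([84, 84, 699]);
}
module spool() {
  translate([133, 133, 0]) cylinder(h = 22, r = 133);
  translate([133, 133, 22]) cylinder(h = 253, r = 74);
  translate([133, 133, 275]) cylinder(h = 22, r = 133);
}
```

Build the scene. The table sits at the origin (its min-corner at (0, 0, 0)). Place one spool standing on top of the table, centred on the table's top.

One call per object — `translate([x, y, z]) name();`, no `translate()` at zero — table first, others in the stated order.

table();
translate([711, 360, 733]) spool();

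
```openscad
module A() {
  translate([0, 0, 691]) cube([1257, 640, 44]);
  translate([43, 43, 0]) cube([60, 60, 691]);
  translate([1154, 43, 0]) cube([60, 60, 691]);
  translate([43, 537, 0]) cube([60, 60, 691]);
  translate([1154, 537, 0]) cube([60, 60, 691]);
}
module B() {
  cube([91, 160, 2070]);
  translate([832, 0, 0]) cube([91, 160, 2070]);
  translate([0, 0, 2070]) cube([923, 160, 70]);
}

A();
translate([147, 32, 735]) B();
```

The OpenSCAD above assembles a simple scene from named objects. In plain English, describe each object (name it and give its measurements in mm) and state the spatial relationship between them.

A is a table: top 1257 mm (x) × 640 mm (y), 44 mm thick, upper face at z = 735 mm, on four 60×60 mm square legs, each inset 43 mm from the nearest pair of top edges, running from z = 0 to the bottom of the top.

B is a rectangular door frame: two vertical jambs of 91×160 mm section, 2070 mm tall, with a clear opening 741 mm wide between their inner faces. A header 70 mm tall and 160 mm deep lies on top of the jambs and spans the full outside width.

The door frame is on top of the table.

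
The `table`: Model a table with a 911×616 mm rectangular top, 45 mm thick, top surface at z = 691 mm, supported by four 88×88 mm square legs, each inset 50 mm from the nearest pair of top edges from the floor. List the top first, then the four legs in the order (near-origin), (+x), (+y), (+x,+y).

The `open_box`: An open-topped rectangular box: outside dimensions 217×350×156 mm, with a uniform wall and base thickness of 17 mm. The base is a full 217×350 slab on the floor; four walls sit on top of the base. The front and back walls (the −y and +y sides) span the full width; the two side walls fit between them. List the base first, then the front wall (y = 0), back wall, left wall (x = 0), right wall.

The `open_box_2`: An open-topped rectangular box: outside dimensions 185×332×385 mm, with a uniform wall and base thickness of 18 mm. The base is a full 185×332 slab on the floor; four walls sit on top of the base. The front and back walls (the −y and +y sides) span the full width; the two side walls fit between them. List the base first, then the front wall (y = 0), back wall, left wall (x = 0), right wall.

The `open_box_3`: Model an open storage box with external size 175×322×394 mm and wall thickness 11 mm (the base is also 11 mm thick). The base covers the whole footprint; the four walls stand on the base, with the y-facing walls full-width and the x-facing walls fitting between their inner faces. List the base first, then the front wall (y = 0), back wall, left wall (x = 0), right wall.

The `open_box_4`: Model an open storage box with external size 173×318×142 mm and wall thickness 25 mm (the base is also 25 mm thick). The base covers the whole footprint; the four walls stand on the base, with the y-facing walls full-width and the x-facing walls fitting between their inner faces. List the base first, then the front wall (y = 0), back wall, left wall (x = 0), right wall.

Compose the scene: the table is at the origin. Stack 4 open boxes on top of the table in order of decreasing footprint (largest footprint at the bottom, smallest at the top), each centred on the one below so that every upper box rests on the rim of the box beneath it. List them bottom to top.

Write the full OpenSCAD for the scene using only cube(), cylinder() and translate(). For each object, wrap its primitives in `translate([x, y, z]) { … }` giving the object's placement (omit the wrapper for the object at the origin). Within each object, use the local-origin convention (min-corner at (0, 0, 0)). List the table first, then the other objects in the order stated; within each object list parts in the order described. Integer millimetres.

translate([0, 0, 646]) cube([911, 616, 45]);
translate([50, 50, 0]) cube([88, 88, 646]);
translate([773, 50, 0]) cube([88, 88, 646]);
translate([50, 478, 0]) cube([88, 88, 646]);
translate([773, 478, 0]) cube([88, 88, 646]);
translate([347, 133, 691]) {
  cube([217, 350, 17]);
  translate([0, 0, 17]) cube([217, 17, 139]);
  translate([0, 333, 17]) cube([217, 17, 139]);
  translate([0, 17, 17]) cube([17, 316, 139]);
  translate([200, 17, 17]) cube([17, 316, 139]);
}
translate([363, 142, 847]) {
  cube([185, 332, 18]);
  translate([0, 0, 18]) cube([185, 18, 367]);
  translate([0, 314, 18]) cube([185, 18, 367]);
  translate([0, 18, 18]) cube([18, 296, 367]);
  translate([167, 18, 18]) cube([18, 296, 367]);
}
translate([368, 147, 1232]) {
  cube([175, 322, 11]);
  translate([0, 0, 11]) cube([175, 11, 383]);
  translate([0, 311, 11]) cube([175, 11, 383]);
  translate([0, 11, 11]) cube([11, 300, 383]);
  translate([164, 11, 11]) cube([11, 300, 383]);
}
translate([369, 149, 1626]) {
  cube([173, 318, 25]);
  translate([0, 0, 25]) cube([173, 25, 117]);
  translate([0, 293, 25]) cube([173, 25, 117]);
  translate([0, 25, 25]) cube([25, 268, 117]);
  translate([148, 25, 25]) cube([25, 268, 117]);
}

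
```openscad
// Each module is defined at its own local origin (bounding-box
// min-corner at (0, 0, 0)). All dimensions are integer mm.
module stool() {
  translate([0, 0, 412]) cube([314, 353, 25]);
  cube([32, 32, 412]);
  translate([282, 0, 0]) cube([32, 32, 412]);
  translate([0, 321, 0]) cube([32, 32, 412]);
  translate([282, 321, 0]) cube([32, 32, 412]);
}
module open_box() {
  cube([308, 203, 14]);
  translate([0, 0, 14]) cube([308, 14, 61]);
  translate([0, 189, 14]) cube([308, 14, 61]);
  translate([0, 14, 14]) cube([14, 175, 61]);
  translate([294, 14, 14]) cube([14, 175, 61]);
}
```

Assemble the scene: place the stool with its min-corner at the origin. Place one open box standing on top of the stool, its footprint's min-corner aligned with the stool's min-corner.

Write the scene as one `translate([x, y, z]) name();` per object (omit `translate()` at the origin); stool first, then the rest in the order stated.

stool();
translate([0, 0, 437]) open_box();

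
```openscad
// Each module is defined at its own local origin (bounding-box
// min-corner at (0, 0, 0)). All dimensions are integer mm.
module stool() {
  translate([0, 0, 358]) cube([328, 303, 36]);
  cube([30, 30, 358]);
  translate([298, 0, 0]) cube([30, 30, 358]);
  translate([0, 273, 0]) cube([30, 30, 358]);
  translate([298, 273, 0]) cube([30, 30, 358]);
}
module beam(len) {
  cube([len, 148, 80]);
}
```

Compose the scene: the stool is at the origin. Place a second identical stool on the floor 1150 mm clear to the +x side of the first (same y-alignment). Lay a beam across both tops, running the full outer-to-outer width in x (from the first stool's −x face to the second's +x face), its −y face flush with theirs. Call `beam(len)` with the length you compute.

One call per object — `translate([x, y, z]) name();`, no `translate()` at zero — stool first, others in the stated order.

stool();
translate([1478, 0, 0]) stool();
translate([0, 0, 394]) beam(1806);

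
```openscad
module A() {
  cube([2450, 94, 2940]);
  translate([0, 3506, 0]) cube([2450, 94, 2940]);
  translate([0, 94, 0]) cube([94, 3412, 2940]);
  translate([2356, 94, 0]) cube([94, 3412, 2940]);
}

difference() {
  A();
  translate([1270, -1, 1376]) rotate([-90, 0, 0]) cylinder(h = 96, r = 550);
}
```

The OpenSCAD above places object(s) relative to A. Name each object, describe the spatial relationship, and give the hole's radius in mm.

The subtracted cylinder has r = 550 mm.

A is a house frame. The house frame has a circular hole through its front wall. The hole's radius is 550 mm.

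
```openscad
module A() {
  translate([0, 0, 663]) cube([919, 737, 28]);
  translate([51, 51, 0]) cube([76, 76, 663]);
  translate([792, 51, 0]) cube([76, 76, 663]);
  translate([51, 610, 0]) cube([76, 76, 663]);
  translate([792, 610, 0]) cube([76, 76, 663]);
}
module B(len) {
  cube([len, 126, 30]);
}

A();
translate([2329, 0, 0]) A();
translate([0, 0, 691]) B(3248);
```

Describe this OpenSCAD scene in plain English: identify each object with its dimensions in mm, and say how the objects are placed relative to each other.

A is a rectangular dining table. The top is 919×737×28 mm with its upper surface at z = 691 mm. It stands on four 76×76 mm square legs, each inset 51 mm from the nearest pair of top edges, running from the floor to the underside of the top.

B is a rectangular beam 3248 mm long (x), 126 mm deep (y), 30 mm thick (z).

The beam spans the tops of two tables placed 1410 mm apart, resting at z = 691 mm.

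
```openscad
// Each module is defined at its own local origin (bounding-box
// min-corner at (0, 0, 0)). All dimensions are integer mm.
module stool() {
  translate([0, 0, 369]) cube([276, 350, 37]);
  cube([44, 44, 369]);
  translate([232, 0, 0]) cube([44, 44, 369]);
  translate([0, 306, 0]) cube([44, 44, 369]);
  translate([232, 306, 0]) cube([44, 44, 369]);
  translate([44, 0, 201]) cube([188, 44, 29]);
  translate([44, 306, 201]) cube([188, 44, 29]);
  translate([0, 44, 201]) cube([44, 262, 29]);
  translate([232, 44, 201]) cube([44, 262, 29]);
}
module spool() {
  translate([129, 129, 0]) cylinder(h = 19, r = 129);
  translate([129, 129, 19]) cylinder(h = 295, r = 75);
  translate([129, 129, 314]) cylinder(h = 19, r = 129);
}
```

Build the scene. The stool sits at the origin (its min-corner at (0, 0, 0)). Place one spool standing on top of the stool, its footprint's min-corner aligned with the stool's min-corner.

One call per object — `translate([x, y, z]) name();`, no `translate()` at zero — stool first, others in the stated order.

stool();
translate([0, 0, 406]) spool();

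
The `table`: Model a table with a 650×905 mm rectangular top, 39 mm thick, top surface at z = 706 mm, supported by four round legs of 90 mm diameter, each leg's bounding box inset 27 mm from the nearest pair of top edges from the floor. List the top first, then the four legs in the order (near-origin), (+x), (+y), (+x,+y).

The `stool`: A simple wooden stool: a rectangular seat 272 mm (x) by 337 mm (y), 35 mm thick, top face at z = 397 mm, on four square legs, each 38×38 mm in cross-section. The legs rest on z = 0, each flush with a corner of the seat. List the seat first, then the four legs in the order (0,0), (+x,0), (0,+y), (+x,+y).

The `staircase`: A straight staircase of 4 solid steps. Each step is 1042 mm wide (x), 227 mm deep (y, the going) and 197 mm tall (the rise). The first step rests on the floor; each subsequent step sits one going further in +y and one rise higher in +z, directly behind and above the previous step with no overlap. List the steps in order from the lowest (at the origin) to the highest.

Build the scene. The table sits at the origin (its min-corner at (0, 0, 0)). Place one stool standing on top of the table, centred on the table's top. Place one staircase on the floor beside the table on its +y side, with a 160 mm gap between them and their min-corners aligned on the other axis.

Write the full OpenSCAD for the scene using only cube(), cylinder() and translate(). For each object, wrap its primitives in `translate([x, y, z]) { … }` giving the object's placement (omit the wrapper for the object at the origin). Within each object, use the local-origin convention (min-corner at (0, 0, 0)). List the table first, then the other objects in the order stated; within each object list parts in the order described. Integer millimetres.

translate([0, 0, 667]) cube([650, 905, 39]);
translate([72, 72, 0]) cylinder(h = 667, r = 45);
translate([578, 72, 0]) cylinder(h = 667, r = 45);
translate([72, 833, 0]) cylinder(h = 667, r = 45);
translate([578, 833, 0]) cylinder(h = 667, r = 45);
translate([189, 284, 706]) {
  translate([0, 0, 362]) cube([272, 337, 35]);
  cube([38, 38, 362]);
  translate([234, 0, 0]) cube([38, 38, 362]);
  translate([0, 299, 0]) cube([38, 38, 362]);
  translate([234, 299, 0]) cube([38, 38, 362]);
}
translate([0, 1065, 0]) {
  cube([1042, 227, 197]);
  translate([0, 227, 197]) cube([1042, 227, 197]);
  translate([0, 454, 394]) cube([1042, 227, 197]);
  translate([0, 681, 591]) cube([1042, 227, 197]);
}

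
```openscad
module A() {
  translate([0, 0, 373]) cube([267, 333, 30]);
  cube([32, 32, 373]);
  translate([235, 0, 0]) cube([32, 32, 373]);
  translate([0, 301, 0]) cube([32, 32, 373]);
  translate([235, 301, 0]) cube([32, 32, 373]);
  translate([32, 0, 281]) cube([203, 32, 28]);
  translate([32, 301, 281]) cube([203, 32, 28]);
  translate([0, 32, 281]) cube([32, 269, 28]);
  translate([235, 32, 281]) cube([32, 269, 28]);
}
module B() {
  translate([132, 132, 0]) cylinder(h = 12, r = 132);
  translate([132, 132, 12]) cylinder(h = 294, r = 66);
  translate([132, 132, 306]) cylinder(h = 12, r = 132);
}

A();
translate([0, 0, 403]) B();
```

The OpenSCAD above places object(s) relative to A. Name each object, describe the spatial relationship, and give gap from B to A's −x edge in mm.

A is a stool. B is a spool. The spool is on top of the stool. The gap from the spool to the stool's −x edge is 0 mm.

The spool's min-x is at 0; the stool's min-x is 0; gap = 0 mm.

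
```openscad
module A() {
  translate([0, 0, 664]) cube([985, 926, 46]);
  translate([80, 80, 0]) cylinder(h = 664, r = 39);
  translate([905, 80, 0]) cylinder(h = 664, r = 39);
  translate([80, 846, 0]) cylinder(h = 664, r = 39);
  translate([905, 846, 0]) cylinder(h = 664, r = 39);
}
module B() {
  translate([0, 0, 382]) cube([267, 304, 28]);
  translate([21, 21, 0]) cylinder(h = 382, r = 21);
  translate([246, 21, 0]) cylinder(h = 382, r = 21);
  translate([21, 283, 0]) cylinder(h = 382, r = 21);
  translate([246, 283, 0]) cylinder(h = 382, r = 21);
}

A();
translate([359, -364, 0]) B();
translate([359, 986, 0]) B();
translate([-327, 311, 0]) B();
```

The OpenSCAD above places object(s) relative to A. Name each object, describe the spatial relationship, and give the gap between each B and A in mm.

A is a table. B is a stool. Three stools sit around the table at the −y, +y, −x sides. The gap between each stool and the table is 60 mm.

Each stool's nearest face is 60 mm from the table's bounding box.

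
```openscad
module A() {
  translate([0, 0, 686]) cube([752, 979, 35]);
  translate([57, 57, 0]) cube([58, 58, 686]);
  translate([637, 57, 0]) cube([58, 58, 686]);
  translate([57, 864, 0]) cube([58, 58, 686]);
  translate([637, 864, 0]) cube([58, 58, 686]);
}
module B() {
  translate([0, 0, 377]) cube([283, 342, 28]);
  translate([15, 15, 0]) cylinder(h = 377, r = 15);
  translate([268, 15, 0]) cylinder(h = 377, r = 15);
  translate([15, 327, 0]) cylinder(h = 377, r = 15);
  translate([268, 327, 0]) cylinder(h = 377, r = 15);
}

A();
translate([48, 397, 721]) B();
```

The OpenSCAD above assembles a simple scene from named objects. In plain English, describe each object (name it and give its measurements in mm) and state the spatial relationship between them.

A is a table: top 752 mm (x) × 979 mm (y), 35 mm thick, upper face at z = 721 mm, on four 58×58 mm square legs, each inset 57 mm from the nearest pair of top edges, running from z = 0 to the bottom of the top.

B is a four-legged stool. The seat is 283×342 mm, 28 mm thick, top at z = 405 mm. It stands on four round legs, each 30 mm in diameter, from z = 0 to the seat underside, each leg's axis is inset half a diameter from the nearest pair of seat edges (so the leg's bounding box is flush with the corner).

The stool is on top of the table.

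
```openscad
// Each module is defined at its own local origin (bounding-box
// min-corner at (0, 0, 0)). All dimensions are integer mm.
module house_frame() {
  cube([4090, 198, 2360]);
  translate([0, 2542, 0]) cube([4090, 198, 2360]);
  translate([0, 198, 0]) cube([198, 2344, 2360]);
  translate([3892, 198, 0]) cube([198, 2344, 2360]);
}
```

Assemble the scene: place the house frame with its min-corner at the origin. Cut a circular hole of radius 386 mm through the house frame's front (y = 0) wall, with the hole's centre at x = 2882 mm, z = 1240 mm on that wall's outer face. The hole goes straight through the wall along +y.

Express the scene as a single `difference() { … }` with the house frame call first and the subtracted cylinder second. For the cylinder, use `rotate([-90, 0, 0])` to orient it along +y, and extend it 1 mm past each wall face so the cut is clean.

difference() {
  house_frame();
  translate([2882, -1, 1240]) rotate([-90, 0, 0]) cylinder(h = 200, r = 386);
}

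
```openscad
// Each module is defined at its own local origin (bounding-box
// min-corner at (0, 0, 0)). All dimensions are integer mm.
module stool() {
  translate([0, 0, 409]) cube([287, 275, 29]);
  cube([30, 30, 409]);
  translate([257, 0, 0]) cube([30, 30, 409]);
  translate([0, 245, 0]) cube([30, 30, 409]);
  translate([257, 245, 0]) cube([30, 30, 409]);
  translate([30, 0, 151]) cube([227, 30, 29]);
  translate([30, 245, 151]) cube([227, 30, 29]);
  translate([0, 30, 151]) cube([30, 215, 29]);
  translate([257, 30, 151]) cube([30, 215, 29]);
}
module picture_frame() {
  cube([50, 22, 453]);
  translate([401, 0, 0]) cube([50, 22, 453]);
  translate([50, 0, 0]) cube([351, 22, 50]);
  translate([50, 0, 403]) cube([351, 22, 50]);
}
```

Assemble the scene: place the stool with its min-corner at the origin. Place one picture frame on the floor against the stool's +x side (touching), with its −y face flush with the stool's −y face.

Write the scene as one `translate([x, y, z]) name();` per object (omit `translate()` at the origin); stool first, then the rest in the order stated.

stool();
translate([287, 0, 0]) picture_frame();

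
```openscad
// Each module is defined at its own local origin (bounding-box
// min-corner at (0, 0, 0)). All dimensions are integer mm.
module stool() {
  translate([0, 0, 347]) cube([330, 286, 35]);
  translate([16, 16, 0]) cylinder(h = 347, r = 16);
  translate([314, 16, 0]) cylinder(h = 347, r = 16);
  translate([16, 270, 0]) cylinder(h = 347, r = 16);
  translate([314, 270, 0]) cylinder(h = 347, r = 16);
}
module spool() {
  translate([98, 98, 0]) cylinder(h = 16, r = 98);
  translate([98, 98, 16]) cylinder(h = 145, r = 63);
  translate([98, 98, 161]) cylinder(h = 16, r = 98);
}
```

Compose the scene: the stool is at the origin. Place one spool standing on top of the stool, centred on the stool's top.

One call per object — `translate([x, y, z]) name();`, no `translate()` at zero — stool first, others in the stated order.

stool();
translate([67, 45, 382]) spool();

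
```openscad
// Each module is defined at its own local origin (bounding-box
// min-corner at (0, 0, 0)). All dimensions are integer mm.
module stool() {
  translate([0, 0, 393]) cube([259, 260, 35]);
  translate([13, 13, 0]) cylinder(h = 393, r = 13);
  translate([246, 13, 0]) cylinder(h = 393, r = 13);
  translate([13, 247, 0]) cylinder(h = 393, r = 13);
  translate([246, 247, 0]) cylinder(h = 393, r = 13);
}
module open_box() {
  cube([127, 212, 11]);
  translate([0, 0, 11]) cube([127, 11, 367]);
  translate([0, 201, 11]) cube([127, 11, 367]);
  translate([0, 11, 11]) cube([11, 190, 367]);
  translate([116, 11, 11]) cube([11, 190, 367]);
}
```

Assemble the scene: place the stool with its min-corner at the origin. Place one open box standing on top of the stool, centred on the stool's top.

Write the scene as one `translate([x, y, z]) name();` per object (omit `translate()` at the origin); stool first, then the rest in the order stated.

stool();
translate([66, 24, 428]) open_box();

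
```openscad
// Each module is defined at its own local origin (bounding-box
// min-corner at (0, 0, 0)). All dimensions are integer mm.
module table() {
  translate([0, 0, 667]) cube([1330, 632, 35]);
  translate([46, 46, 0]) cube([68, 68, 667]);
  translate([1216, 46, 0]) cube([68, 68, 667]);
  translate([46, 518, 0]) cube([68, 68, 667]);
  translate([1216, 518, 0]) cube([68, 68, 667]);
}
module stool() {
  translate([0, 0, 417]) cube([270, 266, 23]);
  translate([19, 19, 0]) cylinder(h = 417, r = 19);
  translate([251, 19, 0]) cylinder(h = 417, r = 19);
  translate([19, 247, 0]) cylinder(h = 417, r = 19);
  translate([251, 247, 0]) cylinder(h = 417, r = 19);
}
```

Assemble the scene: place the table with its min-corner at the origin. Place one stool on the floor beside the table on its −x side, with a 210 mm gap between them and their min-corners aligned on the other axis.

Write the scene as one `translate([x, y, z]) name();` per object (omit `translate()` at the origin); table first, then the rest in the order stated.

table();
translate([-480, 0, 0]) stool();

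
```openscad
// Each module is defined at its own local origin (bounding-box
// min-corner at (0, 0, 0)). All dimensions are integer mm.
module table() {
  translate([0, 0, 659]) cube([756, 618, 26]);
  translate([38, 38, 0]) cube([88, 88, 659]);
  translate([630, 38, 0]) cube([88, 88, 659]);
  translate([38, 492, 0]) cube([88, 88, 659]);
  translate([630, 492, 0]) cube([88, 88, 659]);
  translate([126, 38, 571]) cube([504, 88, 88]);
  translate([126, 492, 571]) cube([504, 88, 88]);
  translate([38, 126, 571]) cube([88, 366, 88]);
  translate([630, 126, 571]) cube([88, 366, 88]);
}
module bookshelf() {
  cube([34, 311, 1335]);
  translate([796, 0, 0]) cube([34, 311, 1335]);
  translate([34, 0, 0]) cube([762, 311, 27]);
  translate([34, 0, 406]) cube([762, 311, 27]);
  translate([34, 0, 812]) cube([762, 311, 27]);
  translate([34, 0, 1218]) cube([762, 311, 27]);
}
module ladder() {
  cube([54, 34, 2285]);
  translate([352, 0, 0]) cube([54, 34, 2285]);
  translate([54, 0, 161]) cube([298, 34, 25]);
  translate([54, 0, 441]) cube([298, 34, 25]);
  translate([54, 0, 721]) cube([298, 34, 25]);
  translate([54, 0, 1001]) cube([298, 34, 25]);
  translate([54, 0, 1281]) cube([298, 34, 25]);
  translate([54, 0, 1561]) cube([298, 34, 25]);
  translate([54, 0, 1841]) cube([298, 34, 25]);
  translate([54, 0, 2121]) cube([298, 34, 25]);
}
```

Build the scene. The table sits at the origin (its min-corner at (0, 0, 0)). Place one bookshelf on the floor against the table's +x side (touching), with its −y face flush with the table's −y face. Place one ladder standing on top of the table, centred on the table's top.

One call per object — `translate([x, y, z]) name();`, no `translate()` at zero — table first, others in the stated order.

table();
translate([756, 0, 0]) bookshelf();
translate([175, 292, 685]) ladder();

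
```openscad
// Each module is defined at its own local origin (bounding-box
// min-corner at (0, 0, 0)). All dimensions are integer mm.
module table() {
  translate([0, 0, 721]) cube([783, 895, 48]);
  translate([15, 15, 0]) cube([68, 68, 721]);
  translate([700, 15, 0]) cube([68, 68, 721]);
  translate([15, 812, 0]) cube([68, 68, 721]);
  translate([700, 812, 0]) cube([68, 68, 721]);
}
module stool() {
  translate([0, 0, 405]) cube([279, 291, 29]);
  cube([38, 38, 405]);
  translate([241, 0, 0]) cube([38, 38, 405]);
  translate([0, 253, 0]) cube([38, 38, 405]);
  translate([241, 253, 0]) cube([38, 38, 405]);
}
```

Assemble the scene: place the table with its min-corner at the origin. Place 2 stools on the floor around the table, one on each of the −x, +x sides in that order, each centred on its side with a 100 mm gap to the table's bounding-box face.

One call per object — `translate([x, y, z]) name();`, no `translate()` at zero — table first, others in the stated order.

table();
translate([-379, 302, 0]) stool();
translate([883, 302, 0]) stool();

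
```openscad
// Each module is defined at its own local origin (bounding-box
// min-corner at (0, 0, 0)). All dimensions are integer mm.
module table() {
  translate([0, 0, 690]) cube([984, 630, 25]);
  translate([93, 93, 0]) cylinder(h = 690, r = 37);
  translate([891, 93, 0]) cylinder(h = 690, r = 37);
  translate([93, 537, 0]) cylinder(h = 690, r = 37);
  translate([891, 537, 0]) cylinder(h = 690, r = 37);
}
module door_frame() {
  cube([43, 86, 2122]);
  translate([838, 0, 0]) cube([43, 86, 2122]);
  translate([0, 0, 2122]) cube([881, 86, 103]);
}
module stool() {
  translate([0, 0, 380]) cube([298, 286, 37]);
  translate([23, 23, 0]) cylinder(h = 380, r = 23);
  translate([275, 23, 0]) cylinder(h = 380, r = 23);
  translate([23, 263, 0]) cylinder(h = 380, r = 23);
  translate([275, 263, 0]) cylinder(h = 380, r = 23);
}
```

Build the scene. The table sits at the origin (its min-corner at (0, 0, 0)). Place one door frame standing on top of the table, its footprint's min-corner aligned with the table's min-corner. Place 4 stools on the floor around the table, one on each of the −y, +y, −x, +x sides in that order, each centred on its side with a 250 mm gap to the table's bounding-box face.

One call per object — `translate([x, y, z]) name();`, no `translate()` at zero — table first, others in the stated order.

table();
translate([0, 0, 715]) door_frame();
translate([343, -536, 0]) stool();
translate([343, 880, 0]) stool();
translate([-548, 172, 0]) stool();
translate([1234, 172, 0]) stool();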